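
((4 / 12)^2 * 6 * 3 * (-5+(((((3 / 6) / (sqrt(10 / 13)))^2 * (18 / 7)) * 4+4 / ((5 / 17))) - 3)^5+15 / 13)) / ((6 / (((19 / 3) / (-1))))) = -6835855807237246 / 6145059375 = -1112414.93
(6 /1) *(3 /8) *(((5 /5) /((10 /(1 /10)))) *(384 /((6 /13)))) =18.72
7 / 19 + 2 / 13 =129 / 247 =0.52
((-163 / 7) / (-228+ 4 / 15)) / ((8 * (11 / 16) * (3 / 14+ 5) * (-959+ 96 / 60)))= -12225 / 3282742694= -0.00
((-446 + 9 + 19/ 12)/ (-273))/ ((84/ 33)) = 57475/ 91728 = 0.63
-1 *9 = -9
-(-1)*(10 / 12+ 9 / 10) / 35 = 26 / 525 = 0.05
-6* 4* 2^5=-768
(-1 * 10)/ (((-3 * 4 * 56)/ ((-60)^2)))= 375/ 7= 53.57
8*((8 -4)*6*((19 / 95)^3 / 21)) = 64 / 875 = 0.07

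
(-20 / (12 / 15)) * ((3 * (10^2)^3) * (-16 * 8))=9600000000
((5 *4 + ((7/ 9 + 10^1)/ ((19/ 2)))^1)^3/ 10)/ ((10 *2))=5900304943/ 125005275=47.20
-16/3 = -5.33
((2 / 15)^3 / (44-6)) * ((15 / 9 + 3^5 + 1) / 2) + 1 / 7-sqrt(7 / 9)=202693 / 1346625-sqrt(7) / 3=-0.73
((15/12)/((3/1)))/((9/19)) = 95/108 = 0.88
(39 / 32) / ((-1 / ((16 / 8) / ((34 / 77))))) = -3003 / 544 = -5.52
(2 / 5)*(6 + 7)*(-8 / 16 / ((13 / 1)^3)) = -1 / 845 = -0.00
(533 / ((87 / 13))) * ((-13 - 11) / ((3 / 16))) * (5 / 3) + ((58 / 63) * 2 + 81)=-16907.81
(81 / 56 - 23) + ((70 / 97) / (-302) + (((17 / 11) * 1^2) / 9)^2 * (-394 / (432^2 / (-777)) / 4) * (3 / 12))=-21.55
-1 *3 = -3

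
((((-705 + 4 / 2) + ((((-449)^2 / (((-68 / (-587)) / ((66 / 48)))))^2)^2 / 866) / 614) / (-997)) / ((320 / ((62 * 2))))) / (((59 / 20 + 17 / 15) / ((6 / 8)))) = -4401847470572096.33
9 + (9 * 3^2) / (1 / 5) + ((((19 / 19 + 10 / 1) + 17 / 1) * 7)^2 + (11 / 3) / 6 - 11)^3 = 56647929387612.89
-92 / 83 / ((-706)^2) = -23 / 10342547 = -0.00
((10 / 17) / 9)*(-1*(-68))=40 / 9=4.44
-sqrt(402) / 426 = -0.05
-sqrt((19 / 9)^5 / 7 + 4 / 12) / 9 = -2 * sqrt(4574290) / 15309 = -0.28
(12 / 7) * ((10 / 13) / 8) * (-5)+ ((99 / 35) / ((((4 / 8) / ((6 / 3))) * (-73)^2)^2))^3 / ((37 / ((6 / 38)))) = -7396001709913593204555286997169 / 8973815408028493088381814214625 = -0.82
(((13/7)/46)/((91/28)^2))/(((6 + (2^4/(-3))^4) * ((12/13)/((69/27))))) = 3/231077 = 0.00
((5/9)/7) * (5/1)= 25/63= 0.40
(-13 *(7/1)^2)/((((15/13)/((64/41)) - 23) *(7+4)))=529984/203731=2.60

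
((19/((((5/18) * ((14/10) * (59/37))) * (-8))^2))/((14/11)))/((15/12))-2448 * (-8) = 935341698681/47759320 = 19584.49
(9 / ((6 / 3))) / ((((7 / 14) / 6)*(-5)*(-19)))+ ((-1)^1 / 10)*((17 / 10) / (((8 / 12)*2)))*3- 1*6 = -44187 / 7600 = -5.81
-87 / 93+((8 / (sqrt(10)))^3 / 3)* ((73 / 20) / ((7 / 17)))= -29 / 31+39712* sqrt(10) / 2625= 46.90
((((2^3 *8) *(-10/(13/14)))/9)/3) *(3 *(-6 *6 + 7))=259840/117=2220.85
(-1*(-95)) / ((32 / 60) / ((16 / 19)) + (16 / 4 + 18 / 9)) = 2850 / 199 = 14.32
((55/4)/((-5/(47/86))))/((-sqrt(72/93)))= 517 *sqrt(186)/4128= 1.71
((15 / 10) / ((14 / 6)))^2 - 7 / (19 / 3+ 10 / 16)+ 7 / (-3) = -287327 / 98196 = -2.93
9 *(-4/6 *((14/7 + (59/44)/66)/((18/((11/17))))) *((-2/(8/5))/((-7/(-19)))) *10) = 14.78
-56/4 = -14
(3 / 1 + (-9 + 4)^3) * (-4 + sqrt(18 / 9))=315.47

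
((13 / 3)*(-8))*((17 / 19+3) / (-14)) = 3848 / 399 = 9.64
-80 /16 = -5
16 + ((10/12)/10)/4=16.02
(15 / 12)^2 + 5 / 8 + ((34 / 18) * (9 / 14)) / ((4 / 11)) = 619 / 112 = 5.53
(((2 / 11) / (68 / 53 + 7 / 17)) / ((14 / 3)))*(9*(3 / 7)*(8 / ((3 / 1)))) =0.24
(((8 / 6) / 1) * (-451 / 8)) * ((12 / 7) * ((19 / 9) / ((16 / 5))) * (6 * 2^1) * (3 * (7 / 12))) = -42845 / 24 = -1785.21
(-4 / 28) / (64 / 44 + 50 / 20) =-22 / 609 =-0.04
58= 58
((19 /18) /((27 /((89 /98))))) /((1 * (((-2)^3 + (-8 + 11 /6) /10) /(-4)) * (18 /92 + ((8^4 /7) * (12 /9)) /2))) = 1555720 /36839852973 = 0.00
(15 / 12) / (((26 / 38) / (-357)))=-33915 / 52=-652.21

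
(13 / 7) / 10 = 13 / 70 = 0.19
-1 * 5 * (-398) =1990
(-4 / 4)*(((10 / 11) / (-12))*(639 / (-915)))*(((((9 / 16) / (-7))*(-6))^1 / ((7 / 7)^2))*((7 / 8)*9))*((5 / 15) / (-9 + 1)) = 5751 / 687104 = 0.01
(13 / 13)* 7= 7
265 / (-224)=-265 / 224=-1.18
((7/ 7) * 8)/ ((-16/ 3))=-3/ 2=-1.50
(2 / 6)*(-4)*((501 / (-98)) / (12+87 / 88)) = 0.52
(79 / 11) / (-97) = -79 / 1067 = -0.07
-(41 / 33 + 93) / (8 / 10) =-7775 / 66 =-117.80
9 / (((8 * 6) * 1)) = 3 / 16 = 0.19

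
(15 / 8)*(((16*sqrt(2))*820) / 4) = 6150*sqrt(2) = 8697.41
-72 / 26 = -36 / 13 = -2.77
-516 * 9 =-4644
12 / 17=0.71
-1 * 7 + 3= -4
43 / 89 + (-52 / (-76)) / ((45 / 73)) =121226 / 76095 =1.59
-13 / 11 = -1.18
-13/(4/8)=-26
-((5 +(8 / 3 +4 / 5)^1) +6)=-217 / 15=-14.47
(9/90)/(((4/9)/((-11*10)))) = -99/4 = -24.75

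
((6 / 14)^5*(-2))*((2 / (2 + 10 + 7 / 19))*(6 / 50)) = -55404 / 98741125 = -0.00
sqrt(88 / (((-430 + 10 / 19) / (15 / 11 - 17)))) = sqrt(208335) / 255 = 1.79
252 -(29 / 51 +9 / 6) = 25493 / 102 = 249.93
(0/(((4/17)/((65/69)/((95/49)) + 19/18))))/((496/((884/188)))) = 0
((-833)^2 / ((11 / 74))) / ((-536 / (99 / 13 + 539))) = -8292667439 / 1742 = -4760429.07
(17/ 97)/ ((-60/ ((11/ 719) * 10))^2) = 2057/ 1805227812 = 0.00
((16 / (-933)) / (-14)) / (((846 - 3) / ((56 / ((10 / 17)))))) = 544 / 3932595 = 0.00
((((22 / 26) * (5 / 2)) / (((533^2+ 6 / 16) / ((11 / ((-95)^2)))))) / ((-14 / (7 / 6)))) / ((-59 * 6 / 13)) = 0.00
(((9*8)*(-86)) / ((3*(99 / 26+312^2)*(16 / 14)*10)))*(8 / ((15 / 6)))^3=-32055296 / 527300625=-0.06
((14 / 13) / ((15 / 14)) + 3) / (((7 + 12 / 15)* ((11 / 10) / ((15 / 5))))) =710 / 507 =1.40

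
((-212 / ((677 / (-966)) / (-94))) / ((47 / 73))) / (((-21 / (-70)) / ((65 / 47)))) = -6478253600 / 31819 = -203597.02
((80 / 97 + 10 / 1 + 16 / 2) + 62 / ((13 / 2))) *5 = 178830 / 1261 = 141.82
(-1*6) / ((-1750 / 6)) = 18 / 875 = 0.02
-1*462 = -462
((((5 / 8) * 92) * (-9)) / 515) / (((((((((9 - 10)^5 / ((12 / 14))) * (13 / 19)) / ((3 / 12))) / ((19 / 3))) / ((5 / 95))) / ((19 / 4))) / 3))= 224181 / 149968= 1.49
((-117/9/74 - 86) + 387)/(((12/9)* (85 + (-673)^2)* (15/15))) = 0.00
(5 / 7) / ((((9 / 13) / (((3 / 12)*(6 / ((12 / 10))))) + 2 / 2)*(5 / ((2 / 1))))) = 130 / 707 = 0.18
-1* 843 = -843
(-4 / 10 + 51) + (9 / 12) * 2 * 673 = 10601 / 10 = 1060.10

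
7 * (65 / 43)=455 / 43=10.58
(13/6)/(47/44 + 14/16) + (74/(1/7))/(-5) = -262874/2565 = -102.48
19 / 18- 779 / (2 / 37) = -129694 / 9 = -14410.44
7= 7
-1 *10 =-10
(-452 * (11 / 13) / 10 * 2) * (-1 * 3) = 14916 / 65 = 229.48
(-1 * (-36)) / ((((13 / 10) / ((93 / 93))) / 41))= 1135.38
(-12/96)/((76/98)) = -49/304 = -0.16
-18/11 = -1.64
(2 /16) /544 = 1 /4352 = 0.00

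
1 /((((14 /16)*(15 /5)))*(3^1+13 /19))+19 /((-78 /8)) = -17632 /9555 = -1.85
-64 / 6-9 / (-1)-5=-20 / 3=-6.67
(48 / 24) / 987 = 2 / 987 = 0.00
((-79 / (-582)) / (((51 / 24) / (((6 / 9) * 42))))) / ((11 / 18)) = 53088 / 18139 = 2.93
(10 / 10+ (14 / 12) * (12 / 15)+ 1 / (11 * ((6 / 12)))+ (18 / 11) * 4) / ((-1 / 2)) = -2858 / 165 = -17.32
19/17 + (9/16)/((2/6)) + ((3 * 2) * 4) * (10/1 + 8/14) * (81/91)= 39614863/173264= 228.64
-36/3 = -12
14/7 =2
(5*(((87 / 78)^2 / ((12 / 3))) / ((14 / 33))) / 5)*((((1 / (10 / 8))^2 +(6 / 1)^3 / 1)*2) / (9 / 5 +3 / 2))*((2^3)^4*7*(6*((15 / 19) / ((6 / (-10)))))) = -69962588160 / 3211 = -21788411.14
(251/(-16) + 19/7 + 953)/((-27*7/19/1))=-2000377/21168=-94.50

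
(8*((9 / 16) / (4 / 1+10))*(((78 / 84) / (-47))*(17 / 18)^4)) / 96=-1085773 / 20630163456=-0.00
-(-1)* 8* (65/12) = 130/3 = 43.33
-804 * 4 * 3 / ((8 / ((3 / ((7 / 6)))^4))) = -52728.47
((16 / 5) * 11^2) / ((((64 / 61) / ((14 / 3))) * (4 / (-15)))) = -51667 / 8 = -6458.38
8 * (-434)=-3472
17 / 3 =5.67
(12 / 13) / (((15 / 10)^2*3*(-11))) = -16 / 1287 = -0.01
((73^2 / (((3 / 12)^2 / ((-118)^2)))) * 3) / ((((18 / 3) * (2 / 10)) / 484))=1436531282560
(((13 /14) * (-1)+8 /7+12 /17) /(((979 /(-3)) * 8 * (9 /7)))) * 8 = -73 /33286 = -0.00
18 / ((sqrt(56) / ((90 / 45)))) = 9 *sqrt(14) / 7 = 4.81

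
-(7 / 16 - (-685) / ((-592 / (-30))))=-20809 / 592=-35.15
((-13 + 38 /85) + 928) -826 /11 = 785733 /935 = 840.36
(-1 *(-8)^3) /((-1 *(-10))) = 256 /5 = 51.20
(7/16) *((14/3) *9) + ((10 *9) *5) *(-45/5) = -4031.62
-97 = -97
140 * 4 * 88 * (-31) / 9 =-1527680 / 9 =-169742.22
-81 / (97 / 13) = -1053 / 97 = -10.86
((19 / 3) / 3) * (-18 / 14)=-19 / 7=-2.71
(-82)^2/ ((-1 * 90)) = -3362/ 45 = -74.71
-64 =-64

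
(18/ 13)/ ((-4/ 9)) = -81/ 26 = -3.12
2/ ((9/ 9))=2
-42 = -42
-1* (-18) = 18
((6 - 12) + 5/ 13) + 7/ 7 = -60/ 13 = -4.62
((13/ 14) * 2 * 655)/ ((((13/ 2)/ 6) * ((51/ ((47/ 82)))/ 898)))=55289860/ 4879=11332.21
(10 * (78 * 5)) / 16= 975 / 4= 243.75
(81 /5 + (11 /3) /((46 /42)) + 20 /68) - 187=-167.16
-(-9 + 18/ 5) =27/ 5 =5.40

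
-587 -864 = -1451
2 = 2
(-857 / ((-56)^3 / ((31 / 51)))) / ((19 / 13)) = 345371 / 170171904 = 0.00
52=52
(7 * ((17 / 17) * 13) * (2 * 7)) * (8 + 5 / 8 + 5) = 69433 / 4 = 17358.25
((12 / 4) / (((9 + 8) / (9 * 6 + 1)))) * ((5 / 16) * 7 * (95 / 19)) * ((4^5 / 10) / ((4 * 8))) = 339.71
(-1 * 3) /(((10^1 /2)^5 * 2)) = -3 /6250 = -0.00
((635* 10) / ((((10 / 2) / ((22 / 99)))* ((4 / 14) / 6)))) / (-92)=-4445 / 69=-64.42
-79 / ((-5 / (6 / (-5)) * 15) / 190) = -6004 / 25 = -240.16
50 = 50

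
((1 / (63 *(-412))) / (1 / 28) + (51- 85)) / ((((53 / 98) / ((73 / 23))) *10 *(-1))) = 112743463 / 5650065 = 19.95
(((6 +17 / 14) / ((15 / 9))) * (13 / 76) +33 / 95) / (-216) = -0.01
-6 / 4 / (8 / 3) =-9 / 16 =-0.56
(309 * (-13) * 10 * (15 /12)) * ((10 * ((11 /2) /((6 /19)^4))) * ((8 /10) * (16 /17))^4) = -1006369772142592 /11275335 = -89254090.64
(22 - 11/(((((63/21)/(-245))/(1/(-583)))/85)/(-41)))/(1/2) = 1714646/159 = 10783.94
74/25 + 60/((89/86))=135586/2225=60.94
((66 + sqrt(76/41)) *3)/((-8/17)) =-1683/4- 51 *sqrt(779)/164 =-429.43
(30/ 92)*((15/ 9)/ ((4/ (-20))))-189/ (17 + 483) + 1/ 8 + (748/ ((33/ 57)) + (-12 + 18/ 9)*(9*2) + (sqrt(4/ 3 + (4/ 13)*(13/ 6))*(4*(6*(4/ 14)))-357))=48*sqrt(2)/ 7 + 17296681/ 23000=761.73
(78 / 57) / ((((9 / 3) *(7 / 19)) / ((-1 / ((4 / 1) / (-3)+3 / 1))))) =-26 / 35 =-0.74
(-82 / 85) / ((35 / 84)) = -984 / 425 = -2.32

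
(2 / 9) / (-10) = -1 / 45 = -0.02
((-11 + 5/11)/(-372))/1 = 29/1023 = 0.03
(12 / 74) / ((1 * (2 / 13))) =39 / 37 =1.05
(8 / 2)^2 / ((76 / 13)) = 52 / 19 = 2.74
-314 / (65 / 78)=-1884 / 5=-376.80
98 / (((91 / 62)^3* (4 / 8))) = 61.99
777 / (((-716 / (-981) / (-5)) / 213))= -811782405 / 716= -1133774.31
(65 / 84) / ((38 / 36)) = 195 / 266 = 0.73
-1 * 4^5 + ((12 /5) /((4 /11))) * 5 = -991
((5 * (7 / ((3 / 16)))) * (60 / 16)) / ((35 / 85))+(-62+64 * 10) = 2278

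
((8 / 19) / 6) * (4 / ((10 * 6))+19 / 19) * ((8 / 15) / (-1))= -512 / 12825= -0.04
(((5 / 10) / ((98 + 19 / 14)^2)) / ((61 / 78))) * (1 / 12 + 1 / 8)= 0.00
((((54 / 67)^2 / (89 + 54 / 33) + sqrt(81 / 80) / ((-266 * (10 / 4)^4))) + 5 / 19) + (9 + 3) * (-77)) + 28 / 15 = -1175861070029 / 1275526905 - 18 * sqrt(5) / 415625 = -921.86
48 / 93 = 16 / 31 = 0.52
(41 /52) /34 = 41 /1768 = 0.02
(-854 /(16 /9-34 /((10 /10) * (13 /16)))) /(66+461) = 49959 /1235288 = 0.04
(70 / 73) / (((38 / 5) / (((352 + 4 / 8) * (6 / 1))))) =266.85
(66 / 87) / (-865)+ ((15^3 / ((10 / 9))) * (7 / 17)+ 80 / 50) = 1068103501 / 852890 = 1252.33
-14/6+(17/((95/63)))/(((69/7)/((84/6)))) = 89663/6555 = 13.68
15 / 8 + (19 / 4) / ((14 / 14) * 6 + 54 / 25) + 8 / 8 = 2821 / 816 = 3.46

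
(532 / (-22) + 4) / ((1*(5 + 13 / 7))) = -259 / 88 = -2.94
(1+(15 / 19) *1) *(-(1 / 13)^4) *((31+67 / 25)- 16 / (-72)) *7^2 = -12708248 / 122098275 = -0.10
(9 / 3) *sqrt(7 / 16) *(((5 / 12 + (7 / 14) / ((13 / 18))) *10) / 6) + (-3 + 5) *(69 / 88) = 69 / 44 + 865 *sqrt(7) / 624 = 5.24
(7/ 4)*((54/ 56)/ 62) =27/ 992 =0.03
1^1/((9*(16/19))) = 19/144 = 0.13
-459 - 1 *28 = -487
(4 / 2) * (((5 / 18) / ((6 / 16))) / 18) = 20 / 243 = 0.08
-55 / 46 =-1.20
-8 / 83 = -0.10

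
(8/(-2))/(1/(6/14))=-12/7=-1.71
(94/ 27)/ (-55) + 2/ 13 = 1748/ 19305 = 0.09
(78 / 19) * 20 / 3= 520 / 19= 27.37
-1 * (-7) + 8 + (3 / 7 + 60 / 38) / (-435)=289186 / 19285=15.00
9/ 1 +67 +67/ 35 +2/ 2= 78.91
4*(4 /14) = 1.14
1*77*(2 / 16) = 9.62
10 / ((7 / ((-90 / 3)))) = -300 / 7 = -42.86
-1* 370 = -370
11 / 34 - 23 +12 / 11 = -8073 / 374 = -21.59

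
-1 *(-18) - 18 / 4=27 / 2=13.50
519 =519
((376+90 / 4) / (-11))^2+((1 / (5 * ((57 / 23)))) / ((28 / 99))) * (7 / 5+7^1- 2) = 2115008773 / 1609300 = 1314.24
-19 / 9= -2.11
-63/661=-0.10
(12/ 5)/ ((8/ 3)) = 9/ 10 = 0.90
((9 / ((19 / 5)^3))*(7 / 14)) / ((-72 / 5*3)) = -625 / 329232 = -0.00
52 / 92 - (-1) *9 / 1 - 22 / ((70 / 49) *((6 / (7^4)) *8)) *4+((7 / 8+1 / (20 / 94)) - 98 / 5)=-3085.74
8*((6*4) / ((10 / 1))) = 96 / 5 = 19.20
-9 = -9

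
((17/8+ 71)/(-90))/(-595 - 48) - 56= -576115/10288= -56.00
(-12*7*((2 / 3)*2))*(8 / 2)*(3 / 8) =-168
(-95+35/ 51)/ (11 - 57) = 2405/ 1173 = 2.05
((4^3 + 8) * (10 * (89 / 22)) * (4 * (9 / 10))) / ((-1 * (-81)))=1424 / 11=129.45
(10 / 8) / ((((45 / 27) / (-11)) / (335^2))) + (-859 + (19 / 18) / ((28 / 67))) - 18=-926730.72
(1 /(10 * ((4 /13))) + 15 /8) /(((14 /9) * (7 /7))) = 99 /70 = 1.41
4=4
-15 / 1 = -15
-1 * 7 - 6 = -13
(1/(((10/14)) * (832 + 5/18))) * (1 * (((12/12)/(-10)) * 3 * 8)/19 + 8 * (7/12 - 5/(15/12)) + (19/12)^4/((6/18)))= -39554263/2732534400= -0.01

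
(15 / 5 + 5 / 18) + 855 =15449 / 18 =858.28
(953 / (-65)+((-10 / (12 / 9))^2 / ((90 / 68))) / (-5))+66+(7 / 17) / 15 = 284201 / 6630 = 42.87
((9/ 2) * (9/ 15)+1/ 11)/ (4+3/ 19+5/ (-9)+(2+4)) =52497/ 180620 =0.29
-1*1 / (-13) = 1 / 13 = 0.08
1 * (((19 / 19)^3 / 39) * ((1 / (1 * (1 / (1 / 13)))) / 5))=1 / 2535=0.00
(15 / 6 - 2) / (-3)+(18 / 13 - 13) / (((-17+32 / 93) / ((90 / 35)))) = 1375685 / 845754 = 1.63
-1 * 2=-2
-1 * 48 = -48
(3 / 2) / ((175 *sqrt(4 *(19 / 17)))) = 3 *sqrt(323) / 13300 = 0.00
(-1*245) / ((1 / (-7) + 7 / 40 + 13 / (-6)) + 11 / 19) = 3910200 / 24827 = 157.50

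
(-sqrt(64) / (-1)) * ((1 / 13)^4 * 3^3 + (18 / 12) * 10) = 3427536 / 28561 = 120.01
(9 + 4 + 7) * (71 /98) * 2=1420 /49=28.98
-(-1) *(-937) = -937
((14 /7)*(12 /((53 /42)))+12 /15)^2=392.79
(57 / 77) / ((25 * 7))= 57 / 13475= 0.00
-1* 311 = -311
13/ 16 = 0.81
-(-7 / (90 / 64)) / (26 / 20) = 448 / 117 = 3.83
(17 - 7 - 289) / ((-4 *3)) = 93 / 4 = 23.25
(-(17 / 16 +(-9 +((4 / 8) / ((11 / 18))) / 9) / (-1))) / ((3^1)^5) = -65 / 1584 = -0.04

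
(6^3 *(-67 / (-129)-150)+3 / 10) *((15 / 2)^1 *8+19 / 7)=-6094914009 / 3010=-2024888.38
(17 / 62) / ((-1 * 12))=-17 / 744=-0.02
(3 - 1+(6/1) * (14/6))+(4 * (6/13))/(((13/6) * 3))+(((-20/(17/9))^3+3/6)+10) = -1926738611/1660594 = -1160.27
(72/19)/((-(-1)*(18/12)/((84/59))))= 4032/1121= 3.60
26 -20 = 6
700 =700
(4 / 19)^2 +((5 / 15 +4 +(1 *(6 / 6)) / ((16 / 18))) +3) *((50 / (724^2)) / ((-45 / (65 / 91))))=905514403 / 20436573888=0.04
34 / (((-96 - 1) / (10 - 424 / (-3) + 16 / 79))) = -1221076 / 22989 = -53.12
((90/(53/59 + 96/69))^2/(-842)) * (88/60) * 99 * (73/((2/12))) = -474302534535720/4064102029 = -116705.37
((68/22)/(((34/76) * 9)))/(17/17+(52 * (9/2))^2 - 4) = 76/5420547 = 0.00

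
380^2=144400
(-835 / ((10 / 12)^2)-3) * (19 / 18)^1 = -1272.37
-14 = -14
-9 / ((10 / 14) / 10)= -126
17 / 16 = 1.06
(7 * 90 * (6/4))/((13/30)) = 28350/13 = 2180.77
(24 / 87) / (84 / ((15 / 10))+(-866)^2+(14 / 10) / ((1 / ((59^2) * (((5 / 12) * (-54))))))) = 16 / 37140909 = 0.00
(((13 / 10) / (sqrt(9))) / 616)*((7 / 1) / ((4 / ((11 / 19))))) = 13 / 18240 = 0.00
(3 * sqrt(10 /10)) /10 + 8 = 83 /10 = 8.30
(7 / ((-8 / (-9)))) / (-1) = -63 / 8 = -7.88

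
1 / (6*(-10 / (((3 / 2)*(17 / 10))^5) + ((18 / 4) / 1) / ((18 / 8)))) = 115008417 / 1316101004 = 0.09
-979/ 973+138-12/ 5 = 654799/ 4865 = 134.59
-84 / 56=-3 / 2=-1.50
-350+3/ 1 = -347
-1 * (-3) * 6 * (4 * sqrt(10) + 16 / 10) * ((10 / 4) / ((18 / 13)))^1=463.10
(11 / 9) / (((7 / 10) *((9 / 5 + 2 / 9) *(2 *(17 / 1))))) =0.03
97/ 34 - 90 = -2963/ 34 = -87.15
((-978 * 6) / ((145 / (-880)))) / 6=172128 / 29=5935.45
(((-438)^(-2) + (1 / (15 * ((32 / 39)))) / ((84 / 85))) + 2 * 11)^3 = 854509826021930779401135287 / 79357635263747762159616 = 10767.83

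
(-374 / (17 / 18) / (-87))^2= 17424 / 841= 20.72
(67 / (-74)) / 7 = -67 / 518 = -0.13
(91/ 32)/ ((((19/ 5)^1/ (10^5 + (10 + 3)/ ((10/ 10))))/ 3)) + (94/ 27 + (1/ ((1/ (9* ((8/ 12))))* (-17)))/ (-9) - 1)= 62662348411/ 279072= 224538.29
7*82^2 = 47068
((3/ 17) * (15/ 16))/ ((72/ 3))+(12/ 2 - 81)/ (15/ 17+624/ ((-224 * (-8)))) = -60.94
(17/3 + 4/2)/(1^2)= 23/3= 7.67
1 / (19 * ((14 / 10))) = 5 / 133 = 0.04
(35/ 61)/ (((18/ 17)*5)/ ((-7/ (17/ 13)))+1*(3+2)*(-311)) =-637/ 1727459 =-0.00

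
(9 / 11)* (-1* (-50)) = 450 / 11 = 40.91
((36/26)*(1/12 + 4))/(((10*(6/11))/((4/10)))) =539/1300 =0.41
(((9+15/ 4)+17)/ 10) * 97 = 11543/ 40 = 288.58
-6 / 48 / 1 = -1 / 8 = -0.12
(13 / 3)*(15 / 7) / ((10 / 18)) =117 / 7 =16.71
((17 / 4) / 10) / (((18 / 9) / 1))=17 / 80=0.21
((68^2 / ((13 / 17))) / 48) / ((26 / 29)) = 142477 / 1014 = 140.51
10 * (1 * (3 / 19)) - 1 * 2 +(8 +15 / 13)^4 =3809916011 / 542659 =7020.83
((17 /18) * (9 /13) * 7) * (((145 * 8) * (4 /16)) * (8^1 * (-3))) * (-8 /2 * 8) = 13251840 /13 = 1019372.31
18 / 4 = 9 / 2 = 4.50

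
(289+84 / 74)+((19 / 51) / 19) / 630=344915587 / 1188810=290.14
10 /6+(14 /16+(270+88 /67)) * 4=438349 /402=1090.42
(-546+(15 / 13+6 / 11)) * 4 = -311340 / 143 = -2177.20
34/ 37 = 0.92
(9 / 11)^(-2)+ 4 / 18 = 139 / 81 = 1.72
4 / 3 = 1.33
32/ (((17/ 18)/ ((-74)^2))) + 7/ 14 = 6308369/ 34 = 185540.26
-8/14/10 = -2/35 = -0.06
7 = 7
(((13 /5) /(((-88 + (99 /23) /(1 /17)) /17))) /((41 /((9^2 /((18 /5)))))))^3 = -95738773047723 /21862745241128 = -4.38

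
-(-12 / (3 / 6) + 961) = -937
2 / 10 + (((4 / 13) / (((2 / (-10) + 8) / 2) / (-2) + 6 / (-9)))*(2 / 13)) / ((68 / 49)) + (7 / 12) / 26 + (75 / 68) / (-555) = 415387633 / 2002710840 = 0.21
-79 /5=-15.80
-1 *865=-865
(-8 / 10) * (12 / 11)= -48 / 55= -0.87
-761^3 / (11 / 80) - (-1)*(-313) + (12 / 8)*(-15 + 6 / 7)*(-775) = -493593926997 / 154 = -3205155370.11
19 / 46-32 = -1453 / 46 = -31.59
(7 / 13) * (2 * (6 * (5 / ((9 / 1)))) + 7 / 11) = 1687 / 429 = 3.93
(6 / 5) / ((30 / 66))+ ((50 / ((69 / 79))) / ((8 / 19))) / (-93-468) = 9281051 / 3870900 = 2.40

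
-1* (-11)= 11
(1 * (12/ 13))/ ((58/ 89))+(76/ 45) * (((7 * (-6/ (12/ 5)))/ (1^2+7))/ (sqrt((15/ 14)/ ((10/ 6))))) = 534/ 377 - 133 * sqrt(14)/ 108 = -3.19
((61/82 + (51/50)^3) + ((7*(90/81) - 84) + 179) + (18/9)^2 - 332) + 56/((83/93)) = -615105485323/3828375000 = -160.67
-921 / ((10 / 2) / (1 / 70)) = -921 / 350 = -2.63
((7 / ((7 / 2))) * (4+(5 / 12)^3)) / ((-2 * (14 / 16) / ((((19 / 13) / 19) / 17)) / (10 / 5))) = -7037 / 167076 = -0.04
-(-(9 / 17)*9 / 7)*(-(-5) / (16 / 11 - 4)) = -4455 / 3332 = -1.34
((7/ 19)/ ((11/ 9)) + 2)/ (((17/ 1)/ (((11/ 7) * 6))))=2886/ 2261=1.28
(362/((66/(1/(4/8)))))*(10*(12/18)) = 7240/99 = 73.13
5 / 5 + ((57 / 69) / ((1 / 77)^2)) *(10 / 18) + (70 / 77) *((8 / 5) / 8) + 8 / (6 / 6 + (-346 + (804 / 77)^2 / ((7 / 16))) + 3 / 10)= 27296152450544 / 10027473093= 2722.14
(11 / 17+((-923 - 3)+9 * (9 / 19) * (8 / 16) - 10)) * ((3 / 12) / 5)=-602861 / 12920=-46.66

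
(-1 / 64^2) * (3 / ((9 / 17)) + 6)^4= -1500625 / 331776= -4.52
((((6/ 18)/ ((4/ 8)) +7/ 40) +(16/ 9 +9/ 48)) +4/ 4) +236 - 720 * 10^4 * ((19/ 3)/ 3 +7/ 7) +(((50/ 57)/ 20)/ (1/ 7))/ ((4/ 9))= -306428709991/ 13680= -22399759.50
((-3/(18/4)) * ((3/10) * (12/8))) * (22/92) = -0.07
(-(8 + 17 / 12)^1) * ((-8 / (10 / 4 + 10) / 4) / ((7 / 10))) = 226 / 105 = 2.15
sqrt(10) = 3.16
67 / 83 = 0.81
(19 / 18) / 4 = 19 / 72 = 0.26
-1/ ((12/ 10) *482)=-5/ 2892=-0.00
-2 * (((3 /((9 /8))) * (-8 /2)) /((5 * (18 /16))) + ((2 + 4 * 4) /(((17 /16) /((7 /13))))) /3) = -68288 /29835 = -2.29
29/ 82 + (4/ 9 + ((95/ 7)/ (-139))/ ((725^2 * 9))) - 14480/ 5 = -218551637887433/ 75487529250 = -2895.20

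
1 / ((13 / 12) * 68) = 3 / 221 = 0.01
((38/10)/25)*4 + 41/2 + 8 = 7277/250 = 29.11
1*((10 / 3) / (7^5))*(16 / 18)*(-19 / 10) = -152 / 453789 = -0.00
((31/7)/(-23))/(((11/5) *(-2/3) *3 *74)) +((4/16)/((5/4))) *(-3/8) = -195031/2621080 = -0.07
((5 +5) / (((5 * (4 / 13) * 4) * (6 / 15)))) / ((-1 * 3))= -65 / 48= -1.35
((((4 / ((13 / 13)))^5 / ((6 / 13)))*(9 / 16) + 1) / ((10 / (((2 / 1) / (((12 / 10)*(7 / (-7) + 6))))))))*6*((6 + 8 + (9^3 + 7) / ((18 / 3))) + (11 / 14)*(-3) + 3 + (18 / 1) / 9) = 7307899 / 210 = 34799.52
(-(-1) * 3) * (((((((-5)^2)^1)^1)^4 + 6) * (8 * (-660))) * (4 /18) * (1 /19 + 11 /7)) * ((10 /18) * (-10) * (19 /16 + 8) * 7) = 15159607848000 /19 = 797874097263.16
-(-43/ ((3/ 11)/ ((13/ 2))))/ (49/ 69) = 141427/ 98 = 1443.13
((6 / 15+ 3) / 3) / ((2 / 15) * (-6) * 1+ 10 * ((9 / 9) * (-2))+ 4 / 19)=-323 / 5868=-0.06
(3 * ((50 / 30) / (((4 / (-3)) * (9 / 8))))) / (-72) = 5 / 108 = 0.05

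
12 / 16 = 3 / 4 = 0.75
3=3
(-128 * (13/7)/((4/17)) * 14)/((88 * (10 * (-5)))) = 884/275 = 3.21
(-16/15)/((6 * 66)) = -4/1485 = -0.00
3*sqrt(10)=9.49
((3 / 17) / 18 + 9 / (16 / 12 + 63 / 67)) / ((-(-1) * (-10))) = -36995 / 93228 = -0.40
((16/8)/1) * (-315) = -630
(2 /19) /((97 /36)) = 72 /1843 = 0.04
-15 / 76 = -0.20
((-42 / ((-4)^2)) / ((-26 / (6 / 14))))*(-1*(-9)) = 81 / 208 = 0.39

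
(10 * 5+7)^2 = 3249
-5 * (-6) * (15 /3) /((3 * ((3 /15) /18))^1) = 4500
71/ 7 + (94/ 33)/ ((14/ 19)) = 3236/ 231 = 14.01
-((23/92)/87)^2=-1/121104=-0.00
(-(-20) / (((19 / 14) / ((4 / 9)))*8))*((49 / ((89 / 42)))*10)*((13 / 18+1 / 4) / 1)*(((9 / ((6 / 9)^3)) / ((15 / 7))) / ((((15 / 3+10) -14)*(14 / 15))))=18907875 / 6764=2795.37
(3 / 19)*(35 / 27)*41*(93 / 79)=44485 / 4503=9.88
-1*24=-24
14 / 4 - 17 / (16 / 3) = 5 / 16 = 0.31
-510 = -510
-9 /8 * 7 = -63 /8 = -7.88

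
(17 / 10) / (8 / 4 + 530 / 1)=17 / 5320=0.00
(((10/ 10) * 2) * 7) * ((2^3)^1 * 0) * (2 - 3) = 0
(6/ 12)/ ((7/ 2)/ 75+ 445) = 75/ 66757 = 0.00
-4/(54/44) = -88/27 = -3.26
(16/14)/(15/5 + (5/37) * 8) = 296/1057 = 0.28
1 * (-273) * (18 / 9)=-546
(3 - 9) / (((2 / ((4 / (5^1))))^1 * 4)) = -3 / 5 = -0.60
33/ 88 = 3/ 8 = 0.38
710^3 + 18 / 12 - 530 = 715820943 / 2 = 357910471.50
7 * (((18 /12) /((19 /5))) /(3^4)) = 35 /1026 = 0.03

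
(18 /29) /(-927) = -2 /2987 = -0.00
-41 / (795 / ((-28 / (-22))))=-574 / 8745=-0.07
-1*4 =-4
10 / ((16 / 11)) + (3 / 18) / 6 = 497 / 72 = 6.90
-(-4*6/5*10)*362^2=6290112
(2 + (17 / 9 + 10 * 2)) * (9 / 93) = 215 / 93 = 2.31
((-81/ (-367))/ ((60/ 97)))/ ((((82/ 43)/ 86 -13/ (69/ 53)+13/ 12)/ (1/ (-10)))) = 111378213/ 27718757650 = 0.00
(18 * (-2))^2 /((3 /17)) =7344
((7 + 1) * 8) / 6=32 / 3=10.67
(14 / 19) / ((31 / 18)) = 252 / 589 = 0.43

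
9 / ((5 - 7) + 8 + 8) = 9 / 14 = 0.64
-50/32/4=-25/64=-0.39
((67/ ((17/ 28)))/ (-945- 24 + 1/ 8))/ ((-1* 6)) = 7504/ 395301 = 0.02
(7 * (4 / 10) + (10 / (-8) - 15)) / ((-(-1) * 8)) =-1.68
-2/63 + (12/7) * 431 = 46546/63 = 738.83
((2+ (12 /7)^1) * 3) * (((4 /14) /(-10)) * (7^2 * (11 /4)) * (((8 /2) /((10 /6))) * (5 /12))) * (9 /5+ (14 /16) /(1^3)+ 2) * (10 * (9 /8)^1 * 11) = -7942077 /320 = -24818.99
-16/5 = -3.20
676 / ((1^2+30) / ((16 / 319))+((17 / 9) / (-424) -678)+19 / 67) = -345668544 / 30505951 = -11.33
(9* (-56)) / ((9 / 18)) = -1008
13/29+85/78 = 3479/2262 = 1.54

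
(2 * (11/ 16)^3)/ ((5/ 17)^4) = 111166451/ 1280000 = 86.85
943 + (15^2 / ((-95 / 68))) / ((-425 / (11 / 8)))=179269 / 190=943.52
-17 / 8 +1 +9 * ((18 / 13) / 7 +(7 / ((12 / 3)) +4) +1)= 44703 / 728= 61.41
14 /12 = 7 /6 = 1.17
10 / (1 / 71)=710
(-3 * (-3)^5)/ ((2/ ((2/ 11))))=729/ 11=66.27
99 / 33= 3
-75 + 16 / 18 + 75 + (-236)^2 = 501272 / 9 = 55696.89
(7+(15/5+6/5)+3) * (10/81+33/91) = 254393/36855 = 6.90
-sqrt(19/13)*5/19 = -5*sqrt(247)/247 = -0.32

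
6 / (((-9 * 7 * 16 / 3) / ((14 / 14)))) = -1 / 56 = -0.02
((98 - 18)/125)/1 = 16/25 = 0.64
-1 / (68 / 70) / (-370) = 7 / 2516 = 0.00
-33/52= -0.63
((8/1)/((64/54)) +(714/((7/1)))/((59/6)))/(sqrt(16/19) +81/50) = 155477475/9989762-10102500* sqrt(19)/4994881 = 6.75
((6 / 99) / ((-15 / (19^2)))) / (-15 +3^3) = -361 / 2970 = -0.12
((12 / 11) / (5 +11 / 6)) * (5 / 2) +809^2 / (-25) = -295166431 / 11275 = -26178.84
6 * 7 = 42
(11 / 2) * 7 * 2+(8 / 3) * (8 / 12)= 709 / 9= 78.78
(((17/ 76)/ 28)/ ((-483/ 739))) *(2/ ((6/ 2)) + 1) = -62815/ 3083472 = -0.02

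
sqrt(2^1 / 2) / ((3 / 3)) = 1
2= 2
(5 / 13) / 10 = 1 / 26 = 0.04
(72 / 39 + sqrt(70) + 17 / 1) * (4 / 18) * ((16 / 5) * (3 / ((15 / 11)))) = 352 * sqrt(70) / 225 + 17248 / 585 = 42.57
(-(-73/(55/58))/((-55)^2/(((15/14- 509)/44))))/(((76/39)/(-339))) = 199028762127/3894506000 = 51.11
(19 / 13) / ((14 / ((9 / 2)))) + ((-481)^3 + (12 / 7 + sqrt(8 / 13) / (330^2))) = -40507608529 / 364 + sqrt(26) / 707850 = -111284638.82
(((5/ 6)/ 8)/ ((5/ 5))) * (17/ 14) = 85/ 672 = 0.13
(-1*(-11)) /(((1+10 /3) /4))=132 /13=10.15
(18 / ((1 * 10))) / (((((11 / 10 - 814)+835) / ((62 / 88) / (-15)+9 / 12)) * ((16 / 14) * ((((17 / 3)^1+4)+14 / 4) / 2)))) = 7308 / 960245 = 0.01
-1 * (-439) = 439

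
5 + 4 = 9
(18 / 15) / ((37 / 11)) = 66 / 185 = 0.36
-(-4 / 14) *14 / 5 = 4 / 5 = 0.80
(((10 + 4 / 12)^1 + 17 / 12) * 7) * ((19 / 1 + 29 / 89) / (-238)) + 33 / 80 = -758471 / 121040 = -6.27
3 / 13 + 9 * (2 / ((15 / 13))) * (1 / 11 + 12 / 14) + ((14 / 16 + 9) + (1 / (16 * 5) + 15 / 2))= 2595223 / 80080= 32.41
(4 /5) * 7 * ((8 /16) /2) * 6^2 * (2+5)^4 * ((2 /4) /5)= 302526 /25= 12101.04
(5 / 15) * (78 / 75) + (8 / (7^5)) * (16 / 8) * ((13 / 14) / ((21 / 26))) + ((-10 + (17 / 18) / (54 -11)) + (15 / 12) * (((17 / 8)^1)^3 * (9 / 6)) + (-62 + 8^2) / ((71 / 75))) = 24270705388033877 / 2317157479526400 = 10.47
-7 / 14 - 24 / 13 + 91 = 2305 / 26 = 88.65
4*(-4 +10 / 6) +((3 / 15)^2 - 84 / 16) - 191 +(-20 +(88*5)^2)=58012337 / 300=193374.46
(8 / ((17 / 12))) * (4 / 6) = 3.76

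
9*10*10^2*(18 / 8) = 20250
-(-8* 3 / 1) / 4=6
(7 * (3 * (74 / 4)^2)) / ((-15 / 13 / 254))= -15821533 / 10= -1582153.30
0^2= 0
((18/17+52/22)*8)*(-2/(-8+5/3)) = 8.65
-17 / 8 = -2.12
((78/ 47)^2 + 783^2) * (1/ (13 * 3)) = 451439895/ 28717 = 15720.30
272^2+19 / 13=73985.46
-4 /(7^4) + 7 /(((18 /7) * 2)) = 117505 /86436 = 1.36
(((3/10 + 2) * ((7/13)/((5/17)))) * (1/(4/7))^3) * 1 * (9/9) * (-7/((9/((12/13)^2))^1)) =-6571537/439400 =-14.96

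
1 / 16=0.06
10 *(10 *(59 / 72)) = 1475 / 18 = 81.94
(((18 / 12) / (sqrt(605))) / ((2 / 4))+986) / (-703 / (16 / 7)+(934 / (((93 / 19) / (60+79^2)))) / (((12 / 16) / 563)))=13392 * sqrt(5) / 221595464448215+4401504 / 4029008444513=0.00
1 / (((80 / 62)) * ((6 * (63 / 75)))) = 155 / 1008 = 0.15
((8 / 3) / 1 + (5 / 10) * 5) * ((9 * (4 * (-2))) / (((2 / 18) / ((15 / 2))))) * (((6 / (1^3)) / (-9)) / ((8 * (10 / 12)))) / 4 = 2511 / 4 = 627.75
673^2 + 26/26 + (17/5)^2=452941.56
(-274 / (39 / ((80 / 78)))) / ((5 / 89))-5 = -202693 / 1521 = -133.26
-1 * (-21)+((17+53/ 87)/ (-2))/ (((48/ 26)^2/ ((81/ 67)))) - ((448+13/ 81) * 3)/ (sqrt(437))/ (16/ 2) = 1111515/ 62176 - 36301 * sqrt(437)/ 94392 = 9.84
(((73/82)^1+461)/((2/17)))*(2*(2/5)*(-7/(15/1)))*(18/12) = -180285/82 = -2198.60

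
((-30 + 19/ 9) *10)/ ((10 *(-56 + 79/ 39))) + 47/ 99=206614/ 208395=0.99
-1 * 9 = -9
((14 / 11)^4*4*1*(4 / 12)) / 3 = 153664 / 131769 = 1.17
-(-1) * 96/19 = 96/19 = 5.05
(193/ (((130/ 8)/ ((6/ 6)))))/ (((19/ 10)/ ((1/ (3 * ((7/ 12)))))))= 6176/ 1729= 3.57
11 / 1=11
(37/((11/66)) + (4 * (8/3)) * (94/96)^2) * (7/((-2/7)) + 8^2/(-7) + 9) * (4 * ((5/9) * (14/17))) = -28842575/2754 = -10472.98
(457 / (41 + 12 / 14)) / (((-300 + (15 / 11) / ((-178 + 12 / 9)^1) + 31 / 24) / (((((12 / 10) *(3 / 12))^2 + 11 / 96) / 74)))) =-915723347 / 9062284607000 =-0.00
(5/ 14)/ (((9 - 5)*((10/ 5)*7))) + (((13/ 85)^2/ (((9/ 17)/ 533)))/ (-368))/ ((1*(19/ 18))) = -7898921/ 145608400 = -0.05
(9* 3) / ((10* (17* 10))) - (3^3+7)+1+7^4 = 4025627 / 1700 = 2368.02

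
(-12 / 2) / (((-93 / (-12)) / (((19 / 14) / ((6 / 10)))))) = -380 / 217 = -1.75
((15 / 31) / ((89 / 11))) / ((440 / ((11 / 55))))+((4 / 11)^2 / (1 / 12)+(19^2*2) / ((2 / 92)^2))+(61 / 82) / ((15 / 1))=501863366281777 / 328497576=1527753.64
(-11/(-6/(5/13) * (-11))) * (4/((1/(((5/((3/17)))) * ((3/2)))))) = -10.90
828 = 828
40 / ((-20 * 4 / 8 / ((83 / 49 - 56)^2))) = -28323684 / 2401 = -11796.62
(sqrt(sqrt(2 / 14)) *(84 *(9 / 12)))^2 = 567 *sqrt(7) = 1500.14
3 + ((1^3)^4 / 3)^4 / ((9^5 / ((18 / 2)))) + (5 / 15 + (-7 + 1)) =-2.67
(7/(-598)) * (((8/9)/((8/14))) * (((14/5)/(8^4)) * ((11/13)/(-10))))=3773/3582259200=0.00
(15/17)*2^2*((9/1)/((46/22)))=5940/391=15.19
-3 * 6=-18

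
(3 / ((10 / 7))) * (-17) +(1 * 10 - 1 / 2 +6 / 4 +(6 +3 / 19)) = -3523 / 190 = -18.54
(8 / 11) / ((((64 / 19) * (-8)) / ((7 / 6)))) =-133 / 4224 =-0.03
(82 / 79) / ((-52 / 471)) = -19311 / 2054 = -9.40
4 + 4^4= 260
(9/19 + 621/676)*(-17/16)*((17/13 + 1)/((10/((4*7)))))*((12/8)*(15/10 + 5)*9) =-172374237/205504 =-838.79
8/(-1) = -8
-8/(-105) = 8/105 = 0.08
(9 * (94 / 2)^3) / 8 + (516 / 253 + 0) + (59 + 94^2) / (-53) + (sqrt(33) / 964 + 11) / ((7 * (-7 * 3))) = 1839215598757 / 15768984 - sqrt(33) / 141708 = 116635.01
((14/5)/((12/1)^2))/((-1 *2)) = -7/720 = -0.01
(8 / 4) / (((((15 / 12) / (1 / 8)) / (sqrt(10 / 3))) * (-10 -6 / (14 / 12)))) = -7 * sqrt(30) / 1590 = -0.02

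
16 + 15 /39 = 213 /13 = 16.38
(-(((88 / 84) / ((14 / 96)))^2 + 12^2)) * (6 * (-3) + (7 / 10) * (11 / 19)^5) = 104395814403512 / 29725568495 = 3511.99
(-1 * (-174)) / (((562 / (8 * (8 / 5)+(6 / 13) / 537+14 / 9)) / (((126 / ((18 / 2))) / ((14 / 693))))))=10070821068 / 3269435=3080.29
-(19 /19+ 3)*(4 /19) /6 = -8 /57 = -0.14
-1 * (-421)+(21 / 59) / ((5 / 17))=124552 / 295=422.21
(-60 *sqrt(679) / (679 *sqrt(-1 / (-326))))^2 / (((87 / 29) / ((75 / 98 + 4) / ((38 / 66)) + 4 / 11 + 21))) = 118746999600 / 6953639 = 17076.96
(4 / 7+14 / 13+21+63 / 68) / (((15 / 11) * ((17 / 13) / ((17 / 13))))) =534897 / 30940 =17.29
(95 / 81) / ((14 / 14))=95 / 81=1.17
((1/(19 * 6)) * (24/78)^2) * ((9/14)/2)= 6/22477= 0.00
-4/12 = -1/3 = -0.33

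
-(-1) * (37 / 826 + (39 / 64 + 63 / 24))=3.28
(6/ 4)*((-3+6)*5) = 22.50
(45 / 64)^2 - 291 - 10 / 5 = -1198103 / 4096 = -292.51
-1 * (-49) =49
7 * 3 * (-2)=-42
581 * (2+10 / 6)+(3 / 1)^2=6418 / 3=2139.33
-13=-13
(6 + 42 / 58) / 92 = 195 / 2668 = 0.07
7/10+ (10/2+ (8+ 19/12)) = 917/60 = 15.28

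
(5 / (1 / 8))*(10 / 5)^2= 160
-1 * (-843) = 843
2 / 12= 1 / 6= 0.17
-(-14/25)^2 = -196/625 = -0.31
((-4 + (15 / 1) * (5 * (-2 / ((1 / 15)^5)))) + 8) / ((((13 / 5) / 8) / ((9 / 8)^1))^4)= -467086800003750 / 28561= -16354007212.76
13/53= 0.25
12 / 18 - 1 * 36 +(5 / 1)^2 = -31 / 3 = -10.33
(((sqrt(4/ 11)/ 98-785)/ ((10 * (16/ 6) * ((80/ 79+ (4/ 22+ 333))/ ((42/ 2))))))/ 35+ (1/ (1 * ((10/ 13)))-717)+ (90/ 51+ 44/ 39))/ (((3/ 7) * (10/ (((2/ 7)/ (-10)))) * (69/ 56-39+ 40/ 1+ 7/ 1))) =25621441160539/ 49772919982500-79 * sqrt(11)/ 875843237500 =0.51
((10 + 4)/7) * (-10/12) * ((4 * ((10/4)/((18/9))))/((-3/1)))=25/9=2.78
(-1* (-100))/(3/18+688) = 600/4129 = 0.15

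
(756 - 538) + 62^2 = 4062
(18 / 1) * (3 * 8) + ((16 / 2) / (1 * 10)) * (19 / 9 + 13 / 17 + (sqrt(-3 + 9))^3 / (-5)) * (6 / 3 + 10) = 23440 / 51 - 288 * sqrt(6) / 25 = 431.39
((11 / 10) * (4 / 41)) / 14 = 11 / 1435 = 0.01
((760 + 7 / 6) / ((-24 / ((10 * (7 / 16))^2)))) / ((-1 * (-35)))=-159845 / 9216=-17.34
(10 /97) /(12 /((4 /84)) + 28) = 1 /2716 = 0.00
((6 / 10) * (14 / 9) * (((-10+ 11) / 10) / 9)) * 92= 644 / 675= 0.95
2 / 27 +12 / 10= 172 / 135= 1.27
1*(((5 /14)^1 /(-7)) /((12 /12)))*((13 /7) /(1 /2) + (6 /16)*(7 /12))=-4405 /21952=-0.20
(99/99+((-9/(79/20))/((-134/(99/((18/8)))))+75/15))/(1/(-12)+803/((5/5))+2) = 428616/51125087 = 0.01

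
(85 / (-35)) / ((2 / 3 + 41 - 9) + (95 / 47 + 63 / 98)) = -4794 / 69743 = -0.07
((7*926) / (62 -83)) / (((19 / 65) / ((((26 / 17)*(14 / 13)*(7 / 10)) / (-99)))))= 1179724 / 95931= 12.30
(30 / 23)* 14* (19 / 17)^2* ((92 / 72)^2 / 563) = 290605 / 4393089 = 0.07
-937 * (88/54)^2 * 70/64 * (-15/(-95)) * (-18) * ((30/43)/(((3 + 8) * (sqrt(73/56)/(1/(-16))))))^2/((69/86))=5739125/49382748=0.12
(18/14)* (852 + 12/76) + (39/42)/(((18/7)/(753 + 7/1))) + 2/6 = 234340/171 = 1370.41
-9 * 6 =-54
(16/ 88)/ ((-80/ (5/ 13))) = -1/ 1144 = -0.00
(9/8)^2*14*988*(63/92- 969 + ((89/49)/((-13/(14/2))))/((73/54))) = -911447828973/53728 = -16964112.36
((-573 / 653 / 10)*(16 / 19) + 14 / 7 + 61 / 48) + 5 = 24407863 / 2977680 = 8.20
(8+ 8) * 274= 4384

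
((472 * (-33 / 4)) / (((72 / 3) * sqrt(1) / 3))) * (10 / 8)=-9735 / 16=-608.44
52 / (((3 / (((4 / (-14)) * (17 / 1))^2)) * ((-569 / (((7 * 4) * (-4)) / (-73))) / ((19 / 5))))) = -18274048 / 4361385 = -4.19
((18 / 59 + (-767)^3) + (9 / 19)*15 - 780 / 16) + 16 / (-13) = -26302382493111 / 58292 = -451217705.57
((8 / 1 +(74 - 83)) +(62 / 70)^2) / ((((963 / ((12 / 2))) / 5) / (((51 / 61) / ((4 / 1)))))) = -2244 / 1599115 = -0.00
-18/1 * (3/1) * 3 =-162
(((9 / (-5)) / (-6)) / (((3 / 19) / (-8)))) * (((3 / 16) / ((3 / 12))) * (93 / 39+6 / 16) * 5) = -16359 / 104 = -157.30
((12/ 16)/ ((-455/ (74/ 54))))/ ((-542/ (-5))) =-0.00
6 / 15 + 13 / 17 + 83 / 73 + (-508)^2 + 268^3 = 121040303962 / 6205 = 19506898.30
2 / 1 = 2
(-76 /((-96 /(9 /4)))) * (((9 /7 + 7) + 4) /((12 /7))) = 817 /64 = 12.77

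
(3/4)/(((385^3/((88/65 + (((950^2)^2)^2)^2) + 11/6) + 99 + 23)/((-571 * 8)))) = -28.08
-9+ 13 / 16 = -131 / 16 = -8.19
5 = 5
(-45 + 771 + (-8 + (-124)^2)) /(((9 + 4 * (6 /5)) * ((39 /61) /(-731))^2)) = 12307931569390 /8073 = 1524579656.81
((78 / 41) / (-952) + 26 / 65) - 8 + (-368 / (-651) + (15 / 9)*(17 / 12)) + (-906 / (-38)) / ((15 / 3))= 1714718 / 18473985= 0.09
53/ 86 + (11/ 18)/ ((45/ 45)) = 475/ 387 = 1.23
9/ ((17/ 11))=99/ 17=5.82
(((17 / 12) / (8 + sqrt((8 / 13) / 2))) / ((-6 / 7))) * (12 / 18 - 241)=1115387 / 22356 - 85799 * sqrt(13) / 89424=46.43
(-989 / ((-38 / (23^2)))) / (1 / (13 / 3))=6801353 / 114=59660.99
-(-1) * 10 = 10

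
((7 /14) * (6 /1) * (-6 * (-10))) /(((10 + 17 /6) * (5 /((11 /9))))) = 24 /7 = 3.43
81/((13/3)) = 243/13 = 18.69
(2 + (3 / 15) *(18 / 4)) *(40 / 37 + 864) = 464116 / 185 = 2508.74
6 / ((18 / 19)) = 6.33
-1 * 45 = -45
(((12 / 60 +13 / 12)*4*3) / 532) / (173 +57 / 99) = 363 / 2176640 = 0.00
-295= -295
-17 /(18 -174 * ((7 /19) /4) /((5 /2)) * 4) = 1615 /726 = 2.22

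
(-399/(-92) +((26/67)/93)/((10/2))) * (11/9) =136765607/25796340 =5.30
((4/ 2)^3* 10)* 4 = 320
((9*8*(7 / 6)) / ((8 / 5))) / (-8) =-105 / 16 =-6.56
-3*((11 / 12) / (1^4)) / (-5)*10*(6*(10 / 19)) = 17.37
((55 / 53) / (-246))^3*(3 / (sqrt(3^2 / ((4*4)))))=-166375 / 554080592718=-0.00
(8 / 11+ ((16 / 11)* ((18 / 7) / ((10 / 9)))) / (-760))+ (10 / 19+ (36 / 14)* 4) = 421888 / 36575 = 11.53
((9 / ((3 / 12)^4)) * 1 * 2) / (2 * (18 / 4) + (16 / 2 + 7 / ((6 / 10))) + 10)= 3456 / 29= 119.17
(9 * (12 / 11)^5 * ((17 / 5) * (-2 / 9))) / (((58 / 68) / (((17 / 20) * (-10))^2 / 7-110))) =200707642368 / 163466765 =1227.82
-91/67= -1.36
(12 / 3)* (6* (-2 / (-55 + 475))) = -4 / 35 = -0.11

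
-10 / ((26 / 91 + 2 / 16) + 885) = -560 / 49583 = -0.01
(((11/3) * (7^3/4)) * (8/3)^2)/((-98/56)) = -34496/27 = -1277.63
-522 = -522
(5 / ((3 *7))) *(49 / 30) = 7 / 18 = 0.39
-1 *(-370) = 370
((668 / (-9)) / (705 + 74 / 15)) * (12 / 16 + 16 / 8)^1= -9185 / 31947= -0.29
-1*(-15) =15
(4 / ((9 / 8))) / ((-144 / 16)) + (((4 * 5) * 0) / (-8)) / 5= -32 / 81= -0.40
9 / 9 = 1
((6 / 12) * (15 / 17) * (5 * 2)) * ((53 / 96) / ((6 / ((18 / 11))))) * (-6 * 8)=-11925 / 374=-31.89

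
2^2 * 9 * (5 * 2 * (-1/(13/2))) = -720/13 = -55.38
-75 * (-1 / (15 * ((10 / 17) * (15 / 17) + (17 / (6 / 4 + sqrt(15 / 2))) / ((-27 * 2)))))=191680695 * sqrt(30) / 439700831 + 3893267835 / 439700831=11.24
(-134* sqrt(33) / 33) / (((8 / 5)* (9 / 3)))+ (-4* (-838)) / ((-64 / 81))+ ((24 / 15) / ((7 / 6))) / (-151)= -179367999 / 42280 - 335* sqrt(33) / 396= -4247.24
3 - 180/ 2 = -87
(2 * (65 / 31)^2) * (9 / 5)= 15.83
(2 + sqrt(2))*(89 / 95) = 89*sqrt(2) / 95 + 178 / 95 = 3.20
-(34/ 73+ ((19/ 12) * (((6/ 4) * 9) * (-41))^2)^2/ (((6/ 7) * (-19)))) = 540009276567559/ 37376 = 14448022168.44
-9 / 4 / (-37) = 9 / 148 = 0.06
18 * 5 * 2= 180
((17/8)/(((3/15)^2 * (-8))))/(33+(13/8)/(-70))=-14875/73868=-0.20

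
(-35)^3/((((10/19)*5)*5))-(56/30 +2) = -97871/30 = -3262.37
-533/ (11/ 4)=-2132/ 11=-193.82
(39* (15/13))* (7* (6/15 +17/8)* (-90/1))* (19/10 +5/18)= -155893.50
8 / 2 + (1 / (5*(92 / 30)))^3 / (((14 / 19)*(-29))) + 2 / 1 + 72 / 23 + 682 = 27312379519 / 39518416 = 691.13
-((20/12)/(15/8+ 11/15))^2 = -40000/97969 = -0.41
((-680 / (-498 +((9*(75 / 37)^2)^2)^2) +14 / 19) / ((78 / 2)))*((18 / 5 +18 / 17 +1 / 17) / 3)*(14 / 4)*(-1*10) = -257929185795483383715926 / 248160615595446371610897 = -1.04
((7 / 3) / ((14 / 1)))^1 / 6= 1 / 36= 0.03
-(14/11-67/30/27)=-10603/8910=-1.19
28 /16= 7 /4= 1.75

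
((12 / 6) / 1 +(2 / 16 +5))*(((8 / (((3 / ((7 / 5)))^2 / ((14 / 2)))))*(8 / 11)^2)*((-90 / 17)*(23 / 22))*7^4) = -69098551872 / 113135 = -610761.94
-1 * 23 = -23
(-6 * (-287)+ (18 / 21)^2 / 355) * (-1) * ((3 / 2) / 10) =-44931339 / 173950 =-258.30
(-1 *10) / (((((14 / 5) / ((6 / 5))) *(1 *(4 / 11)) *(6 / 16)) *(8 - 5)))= -220 / 21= -10.48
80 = 80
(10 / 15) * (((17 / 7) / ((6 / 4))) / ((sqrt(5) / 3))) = 68 * sqrt(5) / 105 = 1.45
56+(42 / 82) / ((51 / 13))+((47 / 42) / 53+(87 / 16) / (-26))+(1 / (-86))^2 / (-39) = 33381075947305 / 596702949024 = 55.94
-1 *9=-9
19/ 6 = 3.17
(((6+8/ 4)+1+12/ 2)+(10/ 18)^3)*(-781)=-8637860/ 729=-11848.92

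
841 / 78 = 10.78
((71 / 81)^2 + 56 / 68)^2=31524357601 / 12440502369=2.53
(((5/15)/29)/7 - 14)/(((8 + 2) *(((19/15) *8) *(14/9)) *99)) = -775/863968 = -0.00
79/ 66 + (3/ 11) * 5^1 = 169/ 66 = 2.56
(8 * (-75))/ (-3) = 200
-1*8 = -8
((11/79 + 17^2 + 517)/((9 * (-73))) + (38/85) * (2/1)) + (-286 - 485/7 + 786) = 13291161146/30882285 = 430.38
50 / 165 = 10 / 33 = 0.30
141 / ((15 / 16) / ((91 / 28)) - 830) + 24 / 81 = 147196 / 1164915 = 0.13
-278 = -278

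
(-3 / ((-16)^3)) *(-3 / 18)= -1 / 8192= -0.00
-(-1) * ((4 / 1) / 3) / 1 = 4 / 3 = 1.33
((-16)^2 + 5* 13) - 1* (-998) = 1319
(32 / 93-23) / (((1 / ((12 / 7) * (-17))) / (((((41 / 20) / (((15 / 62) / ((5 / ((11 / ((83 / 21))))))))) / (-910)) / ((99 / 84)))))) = -9950372 / 1061775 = -9.37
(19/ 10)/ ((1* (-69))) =-19/ 690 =-0.03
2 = 2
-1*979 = -979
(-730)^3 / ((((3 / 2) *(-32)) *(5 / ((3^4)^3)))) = 861414931237.50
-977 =-977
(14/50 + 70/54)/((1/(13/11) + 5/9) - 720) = -3458/1576425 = -0.00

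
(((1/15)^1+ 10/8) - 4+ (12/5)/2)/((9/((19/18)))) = -1691/9720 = -0.17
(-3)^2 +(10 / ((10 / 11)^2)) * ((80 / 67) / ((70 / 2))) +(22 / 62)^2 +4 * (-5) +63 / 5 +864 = 390376509 / 450709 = 866.14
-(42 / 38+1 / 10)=-229 / 190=-1.21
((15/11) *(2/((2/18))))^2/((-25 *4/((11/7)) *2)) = -729/154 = -4.73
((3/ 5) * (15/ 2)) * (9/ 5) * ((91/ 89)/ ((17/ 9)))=66339/ 15130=4.38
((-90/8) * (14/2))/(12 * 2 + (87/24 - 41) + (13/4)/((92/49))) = 5796/857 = 6.76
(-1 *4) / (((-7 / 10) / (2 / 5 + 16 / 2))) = 48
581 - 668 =-87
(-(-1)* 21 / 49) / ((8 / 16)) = 6 / 7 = 0.86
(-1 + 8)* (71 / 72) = 497 / 72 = 6.90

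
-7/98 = -1/14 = -0.07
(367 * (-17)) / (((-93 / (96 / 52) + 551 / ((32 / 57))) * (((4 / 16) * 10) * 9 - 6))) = -399296 / 983235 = -0.41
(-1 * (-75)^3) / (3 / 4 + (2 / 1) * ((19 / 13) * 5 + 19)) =7905.41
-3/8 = -0.38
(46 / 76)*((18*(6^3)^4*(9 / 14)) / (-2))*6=-6083018237952 / 133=-45736979232.72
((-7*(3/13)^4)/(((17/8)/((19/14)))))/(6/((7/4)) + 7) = -43092/35444201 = -0.00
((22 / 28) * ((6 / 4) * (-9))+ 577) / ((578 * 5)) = 0.20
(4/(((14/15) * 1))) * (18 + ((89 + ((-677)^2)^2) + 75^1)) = 6301964172690/7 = 900280596098.57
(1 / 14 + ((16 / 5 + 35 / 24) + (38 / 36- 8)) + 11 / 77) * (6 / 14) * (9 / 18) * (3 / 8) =-5221 / 31360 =-0.17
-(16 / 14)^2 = -1.31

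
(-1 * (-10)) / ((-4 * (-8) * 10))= 1 / 32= 0.03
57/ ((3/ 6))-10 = 104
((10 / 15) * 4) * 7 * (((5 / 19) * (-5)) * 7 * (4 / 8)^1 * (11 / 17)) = -53900 / 969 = -55.62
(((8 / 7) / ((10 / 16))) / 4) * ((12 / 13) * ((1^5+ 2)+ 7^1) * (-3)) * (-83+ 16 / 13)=1224576 / 1183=1035.14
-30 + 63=33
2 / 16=1 / 8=0.12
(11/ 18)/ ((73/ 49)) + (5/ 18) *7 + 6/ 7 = 14771/ 4599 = 3.21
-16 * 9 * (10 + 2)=-1728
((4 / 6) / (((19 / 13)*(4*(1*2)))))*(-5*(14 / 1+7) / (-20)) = 91 / 304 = 0.30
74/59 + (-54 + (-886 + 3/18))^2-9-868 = 1874240855/2124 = 882410.95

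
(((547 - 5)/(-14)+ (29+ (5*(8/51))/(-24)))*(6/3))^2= 435890884/1147041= 380.01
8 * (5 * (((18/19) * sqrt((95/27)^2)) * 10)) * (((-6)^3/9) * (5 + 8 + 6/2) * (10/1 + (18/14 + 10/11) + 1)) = -6755740.26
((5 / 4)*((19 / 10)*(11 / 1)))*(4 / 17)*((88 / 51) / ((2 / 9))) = 13794 / 289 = 47.73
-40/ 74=-20/ 37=-0.54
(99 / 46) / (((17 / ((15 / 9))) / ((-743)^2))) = 91088085 / 782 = 116480.93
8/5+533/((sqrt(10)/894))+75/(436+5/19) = 24479/13815+238251 * sqrt(10)/5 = 150684.93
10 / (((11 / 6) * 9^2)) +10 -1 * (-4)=4178 / 297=14.07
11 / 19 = 0.58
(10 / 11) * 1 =10 / 11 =0.91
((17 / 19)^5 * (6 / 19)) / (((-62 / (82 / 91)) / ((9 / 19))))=-3143563398 / 2521612175719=-0.00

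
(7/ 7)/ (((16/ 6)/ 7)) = 21/ 8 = 2.62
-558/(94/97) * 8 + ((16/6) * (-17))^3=-97771.51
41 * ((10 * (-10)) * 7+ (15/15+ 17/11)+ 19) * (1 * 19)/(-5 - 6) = 5813677/121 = 48046.92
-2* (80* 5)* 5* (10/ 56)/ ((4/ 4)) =-714.29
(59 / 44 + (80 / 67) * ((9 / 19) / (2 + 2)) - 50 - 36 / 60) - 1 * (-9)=-11235361 / 280060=-40.12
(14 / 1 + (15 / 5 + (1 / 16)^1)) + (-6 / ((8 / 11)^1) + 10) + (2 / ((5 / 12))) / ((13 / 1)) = 19949 / 1040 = 19.18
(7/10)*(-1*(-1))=7/10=0.70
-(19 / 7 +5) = -7.71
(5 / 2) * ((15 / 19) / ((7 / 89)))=6675 / 266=25.09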